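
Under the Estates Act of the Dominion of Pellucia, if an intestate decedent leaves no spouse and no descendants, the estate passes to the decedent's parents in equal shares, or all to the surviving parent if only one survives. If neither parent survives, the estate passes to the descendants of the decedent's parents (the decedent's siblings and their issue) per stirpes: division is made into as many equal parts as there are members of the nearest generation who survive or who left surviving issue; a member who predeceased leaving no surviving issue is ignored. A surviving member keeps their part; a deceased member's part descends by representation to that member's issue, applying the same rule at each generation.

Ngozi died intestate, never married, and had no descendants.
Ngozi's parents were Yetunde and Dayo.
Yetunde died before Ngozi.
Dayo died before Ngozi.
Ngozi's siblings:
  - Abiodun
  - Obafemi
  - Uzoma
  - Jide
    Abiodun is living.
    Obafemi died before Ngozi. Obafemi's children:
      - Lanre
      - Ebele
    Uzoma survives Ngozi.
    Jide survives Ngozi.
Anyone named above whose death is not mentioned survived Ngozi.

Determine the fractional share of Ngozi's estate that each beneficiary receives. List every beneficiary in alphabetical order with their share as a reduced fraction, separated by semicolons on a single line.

Abiodun 1/4; Ebele 1/8; Jide 1/4; Lanre 1/8; Uzoma 1/4

Neither parent survives and there are no descendants, so the estate passes to Ngozi's siblings and their issue per stirpes.
The estate is divided into 4 equal shares of 1/4 among Abiodun, Obafemi, Uzoma, Jide.
Abiodun is living and takes 1/4.
Obafemi predeceased; the 1/4 allotted to Obafemi's branch passes to Obafemi's issue by representation.
The 1/4 is divided into 2 equal shares of 1/8 among Lanre, Ebele.
Lanre is living and takes 1/8.
Ebele is living and takes 1/8.
Uzoma is living and takes 1/4.
Jide is living and takes 1/4.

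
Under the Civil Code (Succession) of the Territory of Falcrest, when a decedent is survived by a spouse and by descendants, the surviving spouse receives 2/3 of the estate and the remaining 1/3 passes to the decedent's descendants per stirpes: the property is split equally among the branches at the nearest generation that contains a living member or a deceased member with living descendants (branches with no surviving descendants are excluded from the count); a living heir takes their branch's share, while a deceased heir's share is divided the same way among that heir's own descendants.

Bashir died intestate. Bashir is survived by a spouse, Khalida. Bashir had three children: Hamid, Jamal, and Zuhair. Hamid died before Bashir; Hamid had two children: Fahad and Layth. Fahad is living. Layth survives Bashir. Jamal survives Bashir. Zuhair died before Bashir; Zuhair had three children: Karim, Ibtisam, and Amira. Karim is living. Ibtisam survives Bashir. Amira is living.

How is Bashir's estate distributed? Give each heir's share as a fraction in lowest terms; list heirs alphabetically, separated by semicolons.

Khalida, as surviving spouse, takes 2/3.
The remaining 1/3 passes to Bashir's descendants per stirpes.
The 1/3 is divided into 3 equal shares of 1/9 among Hamid, Jamal, Zuhair.
Hamid predeceased; the 1/9 allotted to Hamid's branch passes to Hamid's issue by representation.
The 1/9 is divided into 2 equal shares of 1/18 among Fahad, Layth.
Fahad is living and takes 1/18.
Layth is living and takes 1/18.
Jamal is living and takes 1/9.
Zuhair predeceased; the 1/9 allotted to Zuhair's branch passes to Zuhair's issue by representation.
The 1/9 is divided into 3 equal shares of 1/27 among Karim, Ibtisam, Amira.
Karim is living and takes 1/27.
Ibtisam is living and takes 1/27.
Amira is living and takes 1/27.

Amira 1/27; Fahad 1/18; Ibtisam 1/27; Jamal 1/9; Karim 1/27; Khalida 2/3; Layth 1/18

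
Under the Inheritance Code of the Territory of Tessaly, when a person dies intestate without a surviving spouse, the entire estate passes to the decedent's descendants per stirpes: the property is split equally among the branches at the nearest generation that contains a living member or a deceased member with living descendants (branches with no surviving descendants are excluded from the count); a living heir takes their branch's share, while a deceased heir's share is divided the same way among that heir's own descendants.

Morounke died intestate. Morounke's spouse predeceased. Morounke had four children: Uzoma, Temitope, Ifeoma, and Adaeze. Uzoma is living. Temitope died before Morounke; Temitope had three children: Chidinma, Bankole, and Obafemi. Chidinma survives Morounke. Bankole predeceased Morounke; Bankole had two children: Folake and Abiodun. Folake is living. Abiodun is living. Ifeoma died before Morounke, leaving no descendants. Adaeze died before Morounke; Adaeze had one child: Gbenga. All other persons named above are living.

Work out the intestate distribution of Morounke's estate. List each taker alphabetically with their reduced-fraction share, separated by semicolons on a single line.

Abiodun 1/18; Chidinma 1/9; Folake 1/18; Gbenga 1/3; Obafemi 1/9; Uzoma 1/3

There is no surviving spouse, so the entire estate passes to Morounke's descendants per stirpes.
Ifeoma left no surviving issue, so that branch lapses and is disregarded.
The estate is divided into 3 equal shares of 1/3 among Uzoma, Temitope, Adaeze.
Uzoma is living and takes 1/3.
Temitope predeceased; the 1/3 allotted to Temitope's branch passes to Temitope's issue by representation.
The 1/3 is divided into 3 equal shares of 1/9 among Chidinma, Bankole, Obafemi.
Chidinma is living and takes 1/9.
Bankole predeceased; the 1/9 allotted to Bankole's branch passes to Bankole's issue by representation.
The 1/9 is divided into 2 equal shares of 1/18 among Folake, Abiodun.
Folake is living and takes 1/18.
Abiodun is living and takes 1/18.
Obafemi is living and takes 1/9.
Adaeze predeceased; the 1/3 allotted to Adaeze's branch passes to Adaeze's issue by representation.
Gbenga is the sole taker at this level and receives the full 1/3.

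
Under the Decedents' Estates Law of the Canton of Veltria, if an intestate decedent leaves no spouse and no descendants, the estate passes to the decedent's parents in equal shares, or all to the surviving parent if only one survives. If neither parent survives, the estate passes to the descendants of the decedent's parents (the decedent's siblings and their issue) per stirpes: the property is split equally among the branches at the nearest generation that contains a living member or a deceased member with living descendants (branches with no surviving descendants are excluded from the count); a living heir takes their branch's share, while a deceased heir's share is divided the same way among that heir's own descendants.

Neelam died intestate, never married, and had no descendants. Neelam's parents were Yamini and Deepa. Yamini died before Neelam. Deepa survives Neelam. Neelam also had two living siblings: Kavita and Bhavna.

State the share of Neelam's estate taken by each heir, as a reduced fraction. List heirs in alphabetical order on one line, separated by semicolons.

Deepa 1

Only one parent, Deepa, survives, so Deepa takes the entire estate. The siblings take nothing because a surviving parent has priority.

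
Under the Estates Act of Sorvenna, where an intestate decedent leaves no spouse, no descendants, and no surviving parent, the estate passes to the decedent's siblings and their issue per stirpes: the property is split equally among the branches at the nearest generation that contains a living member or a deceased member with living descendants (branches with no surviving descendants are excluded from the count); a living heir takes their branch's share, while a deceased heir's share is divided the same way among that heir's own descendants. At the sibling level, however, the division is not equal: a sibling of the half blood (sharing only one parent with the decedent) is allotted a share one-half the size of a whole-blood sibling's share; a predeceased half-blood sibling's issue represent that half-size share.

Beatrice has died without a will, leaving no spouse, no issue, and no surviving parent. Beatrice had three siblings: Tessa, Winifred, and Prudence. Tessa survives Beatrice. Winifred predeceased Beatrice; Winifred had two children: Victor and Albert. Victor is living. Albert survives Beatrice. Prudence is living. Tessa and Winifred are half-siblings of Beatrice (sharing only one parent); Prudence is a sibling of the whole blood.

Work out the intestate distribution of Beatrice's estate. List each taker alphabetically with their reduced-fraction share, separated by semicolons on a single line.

Albert 1/8; Prudence 1/2; Tessa 1/4; Victor 1/8

No spouse, descendants, or parent survives, so the estate passes to Beatrice's siblings per stirpes.
Half-blood siblings count for one-half the weight of whole-blood siblings at the initial division.
Dividing 1 in proportion to weights (total weight 2): Tessa (weight 1/2) → 1/4; Winifred (weight 1/2) → 1/4; Prudence (weight 1) → 1/2.
Tessa is living and takes 1/4.
Winifred predeceased; the 1/4 allotted to Winifred's branch passes to Winifred's issue by representation.
The 1/4 is divided into 2 equal shares of 1/8 among Victor, Albert.
Victor is living and takes 1/8.
Albert is living and takes 1/8.
Prudence is living and takes 1/2.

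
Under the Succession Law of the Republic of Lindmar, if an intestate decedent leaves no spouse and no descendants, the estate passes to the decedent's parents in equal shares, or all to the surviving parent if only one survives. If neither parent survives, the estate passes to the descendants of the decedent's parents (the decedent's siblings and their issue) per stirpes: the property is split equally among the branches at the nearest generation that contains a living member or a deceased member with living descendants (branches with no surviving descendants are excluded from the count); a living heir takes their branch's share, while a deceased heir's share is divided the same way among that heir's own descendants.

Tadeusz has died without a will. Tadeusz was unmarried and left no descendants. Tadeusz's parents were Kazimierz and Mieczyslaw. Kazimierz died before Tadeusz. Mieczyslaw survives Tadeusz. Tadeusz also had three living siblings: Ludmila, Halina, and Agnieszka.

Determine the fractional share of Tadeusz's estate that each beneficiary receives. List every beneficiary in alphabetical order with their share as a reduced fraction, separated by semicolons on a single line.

Only one parent, Mieczyslaw, survives, so Mieczyslaw takes the entire estate. The siblings take nothing because a surviving parent has priority.

Mieczyslaw 1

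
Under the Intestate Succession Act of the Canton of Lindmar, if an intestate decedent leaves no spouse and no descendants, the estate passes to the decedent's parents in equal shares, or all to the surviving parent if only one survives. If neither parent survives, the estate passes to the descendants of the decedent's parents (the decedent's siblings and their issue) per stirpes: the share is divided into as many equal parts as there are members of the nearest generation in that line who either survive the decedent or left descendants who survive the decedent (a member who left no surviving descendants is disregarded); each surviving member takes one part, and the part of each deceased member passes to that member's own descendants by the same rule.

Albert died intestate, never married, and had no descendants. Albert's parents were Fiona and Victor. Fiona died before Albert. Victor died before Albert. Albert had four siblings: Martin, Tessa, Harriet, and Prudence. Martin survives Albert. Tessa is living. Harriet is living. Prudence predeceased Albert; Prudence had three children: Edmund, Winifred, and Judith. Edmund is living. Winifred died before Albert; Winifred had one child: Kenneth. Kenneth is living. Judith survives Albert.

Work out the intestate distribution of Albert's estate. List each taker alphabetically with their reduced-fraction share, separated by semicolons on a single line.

Edmund 1/12; Harriet 1/4; Judith 1/12; Kenneth 1/12; Martin 1/4; Tessa 1/4

Neither parent survives and there are no descendants, so the estate passes to Albert's siblings and their issue per stirpes.
The estate is divided into 4 equal shares of 1/4 among Martin, Tessa, Harriet, Prudence.
Martin is living and takes 1/4.
Tessa is living and takes 1/4.
Harriet is living and takes 1/4.
Prudence predeceased; the 1/4 allotted to Prudence's branch passes to Prudence's issue by representation.
The 1/4 is divided into 3 equal shares of 1/12 among Edmund, Winifred, Judith.
Edmund is living and takes 1/12.
Winifred predeceased; the 1/12 allotted to Winifred's branch passes to Winifred's issue by representation.
Kenneth is the sole taker at this level and receives the full 1/12.
Judith is living and takes 1/12.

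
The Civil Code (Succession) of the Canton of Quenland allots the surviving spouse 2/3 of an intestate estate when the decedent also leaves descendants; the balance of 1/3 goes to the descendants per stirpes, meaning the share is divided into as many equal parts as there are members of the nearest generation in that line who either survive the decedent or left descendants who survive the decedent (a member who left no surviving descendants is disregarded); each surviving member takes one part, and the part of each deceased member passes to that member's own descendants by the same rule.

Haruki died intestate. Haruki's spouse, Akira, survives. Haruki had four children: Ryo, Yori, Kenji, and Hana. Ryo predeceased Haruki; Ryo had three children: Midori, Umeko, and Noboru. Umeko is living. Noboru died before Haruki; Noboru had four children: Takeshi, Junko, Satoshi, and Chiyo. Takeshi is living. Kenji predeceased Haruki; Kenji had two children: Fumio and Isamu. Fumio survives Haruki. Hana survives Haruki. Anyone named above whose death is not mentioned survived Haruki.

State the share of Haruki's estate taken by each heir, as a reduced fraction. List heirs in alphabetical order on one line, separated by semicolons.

Akira 2/3; Chiyo 1/144; Fumio 1/24; Hana 1/12; Isamu 1/24; Junko 1/144; Midori 1/36; Satoshi 1/144; Takeshi 1/144; Umeko 1/36; Yori 1/12

Akira, as surviving spouse, takes 2/3.
The remaining 1/3 passes to Haruki's descendants per stirpes.
The 1/3 is divided into 4 equal shares of 1/12 among Ryo, Yori, Kenji, Hana.
Ryo predeceased; the 1/12 allotted to Ryo's branch passes to Ryo's issue by representation.
The 1/12 is divided into 3 equal shares of 1/36 among Midori, Umeko, Noboru.
Midori is living and takes 1/36.
Umeko is living and takes 1/36.
Noboru predeceased; the 1/36 allotted to Noboru's branch passes to Noboru's issue by representation.
The 1/36 is divided into 4 equal shares of 1/144 among Takeshi, Junko, Satoshi, Chiyo.
Takeshi is living and takes 1/144.
Junko is living and takes 1/144.
Satoshi is living and takes 1/144.
Chiyo is living and takes 1/144.
Yori is living and takes 1/12.
Kenji predeceased; the 1/12 allotted to Kenji's branch passes to Kenji's issue by representation.
The 1/12 is divided into 2 equal shares of 1/24 among Fumio, Isamu.
Fumio is living and takes 1/24.
Isamu is living and takes 1/24.
Hana is living and takes 1/12.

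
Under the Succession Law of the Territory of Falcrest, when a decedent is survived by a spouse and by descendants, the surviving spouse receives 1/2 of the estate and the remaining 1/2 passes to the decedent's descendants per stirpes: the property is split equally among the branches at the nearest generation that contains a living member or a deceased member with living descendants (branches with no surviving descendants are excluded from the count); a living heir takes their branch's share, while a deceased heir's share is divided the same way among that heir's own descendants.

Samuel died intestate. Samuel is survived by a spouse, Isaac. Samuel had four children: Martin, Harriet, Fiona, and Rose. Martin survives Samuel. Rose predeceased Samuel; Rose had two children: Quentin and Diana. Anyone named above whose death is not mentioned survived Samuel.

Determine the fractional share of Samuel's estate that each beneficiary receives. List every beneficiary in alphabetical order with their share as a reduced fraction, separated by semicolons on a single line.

Isaac, as surviving spouse, takes 1/2.
The remaining 1/2 passes to Samuel's descendants per stirpes.
The 1/2 is divided into 4 equal shares of 1/8 among Martin, Harriet, Fiona, Rose.
Martin is living and takes 1/8.
Harriet is living and takes 1/8.
Fiona is living and takes 1/8.
Rose predeceased; the 1/8 allotted to Rose's branch passes to Rose's issue by representation.
The 1/8 is divided into 2 equal shares of 1/16 among Quentin, Diana.
Quentin is living and takes 1/16.
Diana is living and takes 1/16.

Diana 1/16; Fiona 1/8; Harriet 1/8; Isaac 1/2; Martin 1/8; Quentin 1/16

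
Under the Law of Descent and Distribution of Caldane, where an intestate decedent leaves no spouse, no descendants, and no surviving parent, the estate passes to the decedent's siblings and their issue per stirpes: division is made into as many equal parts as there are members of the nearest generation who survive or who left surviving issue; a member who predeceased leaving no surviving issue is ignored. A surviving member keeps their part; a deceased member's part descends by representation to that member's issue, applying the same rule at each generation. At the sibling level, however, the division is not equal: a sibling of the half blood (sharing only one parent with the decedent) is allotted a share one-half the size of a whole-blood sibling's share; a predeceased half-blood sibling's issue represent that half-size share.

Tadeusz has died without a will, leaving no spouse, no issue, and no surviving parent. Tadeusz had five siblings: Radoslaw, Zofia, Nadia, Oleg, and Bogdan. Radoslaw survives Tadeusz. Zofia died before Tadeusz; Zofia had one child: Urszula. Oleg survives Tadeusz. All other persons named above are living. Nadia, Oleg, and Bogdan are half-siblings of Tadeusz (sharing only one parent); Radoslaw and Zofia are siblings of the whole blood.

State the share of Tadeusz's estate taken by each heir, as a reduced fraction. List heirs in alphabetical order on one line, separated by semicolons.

Bogdan 1/7; Nadia 1/7; Oleg 1/7; Radoslaw 2/7; Urszula 2/7

No spouse, descendants, or parent survives, so the estate passes to Tadeusz's siblings per stirpes.
Half-blood siblings count for one-half the weight of whole-blood siblings at the initial division.
Dividing 1 in proportion to weights (total weight 7/2): Radoslaw (weight 1) → 2/7; Zofia (weight 1) → 2/7; Nadia (weight 1/2) → 1/7; Oleg (weight 1/2) → 1/7; Bogdan (weight 1/2) → 1/7.
Radoslaw is living and takes 2/7.
Zofia predeceased; the 2/7 allotted to Zofia's branch passes to Zofia's issue by representation.
Urszula is the sole taker at this level and receives the full 2/7.
Nadia is living and takes 1/7.
Oleg is living and takes 1/7.
Bogdan is living and takes 1/7.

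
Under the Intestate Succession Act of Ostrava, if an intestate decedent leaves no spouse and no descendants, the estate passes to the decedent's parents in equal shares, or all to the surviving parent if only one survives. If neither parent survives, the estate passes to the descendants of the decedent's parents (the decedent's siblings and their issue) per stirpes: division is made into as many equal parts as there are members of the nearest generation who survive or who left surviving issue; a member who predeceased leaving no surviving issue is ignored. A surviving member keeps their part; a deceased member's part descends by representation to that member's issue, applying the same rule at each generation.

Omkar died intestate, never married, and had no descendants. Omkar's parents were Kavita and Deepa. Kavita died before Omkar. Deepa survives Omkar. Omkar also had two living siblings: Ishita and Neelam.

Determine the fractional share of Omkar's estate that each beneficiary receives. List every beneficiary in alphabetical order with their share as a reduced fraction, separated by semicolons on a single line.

Only one parent, Deepa, survives, so Deepa takes the entire estate. The siblings take nothing because a surviving parent has priority.

Deepa 1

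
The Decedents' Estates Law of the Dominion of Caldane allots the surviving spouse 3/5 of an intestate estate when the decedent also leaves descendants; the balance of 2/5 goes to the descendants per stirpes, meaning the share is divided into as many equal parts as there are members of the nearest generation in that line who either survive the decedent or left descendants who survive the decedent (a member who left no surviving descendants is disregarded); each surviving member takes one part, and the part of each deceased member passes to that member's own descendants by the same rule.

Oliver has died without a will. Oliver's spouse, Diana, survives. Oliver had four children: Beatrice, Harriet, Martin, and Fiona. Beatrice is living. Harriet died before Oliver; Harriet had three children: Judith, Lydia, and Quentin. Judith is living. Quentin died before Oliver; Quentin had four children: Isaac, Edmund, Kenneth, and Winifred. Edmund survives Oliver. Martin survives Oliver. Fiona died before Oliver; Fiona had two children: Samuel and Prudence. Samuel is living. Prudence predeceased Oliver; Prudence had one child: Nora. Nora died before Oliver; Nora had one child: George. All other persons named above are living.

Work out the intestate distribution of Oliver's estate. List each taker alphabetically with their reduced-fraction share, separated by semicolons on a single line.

Diana, as surviving spouse, takes 3/5.
The remaining 2/5 passes to Oliver's descendants per stirpes.
The 2/5 is divided into 4 equal shares of 1/10 among Beatrice, Harriet, Martin, Fiona.
Beatrice is living and takes 1/10.
Harriet predeceased; the 1/10 allotted to Harriet's branch passes to Harriet's issue by representation.
The 1/10 is divided into 3 equal shares of 1/30 among Judith, Lydia, Quentin.
Judith is living and takes 1/30.
Lydia is living and takes 1/30.
Quentin predeceased; the 1/30 allotted to Quentin's branch passes to Quentin's issue by representation.
The 1/30 is divided into 4 equal shares of 1/120 among Isaac, Edmund, Kenneth, Winifred.
Isaac is living and takes 1/120.
Edmund is living and takes 1/120.
Kenneth is living and takes 1/120.
Winifred is living and takes 1/120.
Martin is living and takes 1/10.
Fiona predeceased; the 1/10 allotted to Fiona's branch passes to Fiona's issue by representation.
The 1/10 is divided into 2 equal shares of 1/20 among Samuel, Prudence.
Samuel is living and takes 1/20.
Prudence predeceased; the 1/20 allotted to Prudence's branch passes to Prudence's issue by representation.
Nora's line is the sole branch at this level, so the full 1/20 passes to Nora's issue by representation.
George is the sole taker at this level and receives the full 1/20.

Beatrice 1/10; Diana 3/5; Edmund 1/120; George 1/20; Isaac 1/120; Judith 1/30; Kenneth 1/120; Lydia 1/30; Martin 1/10; Samuel 1/20; Winifred 1/120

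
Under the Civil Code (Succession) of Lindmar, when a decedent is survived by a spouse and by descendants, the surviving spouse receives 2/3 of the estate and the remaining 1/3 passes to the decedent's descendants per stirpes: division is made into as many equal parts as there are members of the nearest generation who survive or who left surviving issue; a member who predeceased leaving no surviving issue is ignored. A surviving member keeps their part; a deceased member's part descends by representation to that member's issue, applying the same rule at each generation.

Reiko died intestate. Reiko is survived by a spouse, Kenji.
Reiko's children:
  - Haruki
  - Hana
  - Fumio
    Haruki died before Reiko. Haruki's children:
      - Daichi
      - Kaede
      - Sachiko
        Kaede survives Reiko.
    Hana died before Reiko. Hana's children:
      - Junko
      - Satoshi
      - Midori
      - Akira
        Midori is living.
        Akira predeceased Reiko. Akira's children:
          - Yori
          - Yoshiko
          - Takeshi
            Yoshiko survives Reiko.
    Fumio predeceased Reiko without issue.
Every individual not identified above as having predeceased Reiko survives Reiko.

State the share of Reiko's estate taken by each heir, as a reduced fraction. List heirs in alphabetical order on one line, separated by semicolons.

Kenji, as surviving spouse, takes 2/3.
The remaining 1/3 passes to Reiko's descendants per stirpes.
Fumio left no surviving issue, so that branch lapses and is disregarded.
The 1/3 is divided into 2 equal shares of 1/6 among Haruki, Hana.
Haruki predeceased; the 1/6 allotted to Haruki's branch passes to Haruki's issue by representation.
The 1/6 is divided into 3 equal shares of 1/18 among Daichi, Kaede, Sachiko.
Daichi is living and takes 1/18.
Kaede is living and takes 1/18.
Sachiko is living and takes 1/18.
Hana predeceased; the 1/6 allotted to Hana's branch passes to Hana's issue by representation.
The 1/6 is divided into 4 equal shares of 1/24 among Junko, Satoshi, Midori, Akira.
Junko is living and takes 1/24.
Satoshi is living and takes 1/24.
Midori is living and takes 1/24.
Akira predeceased; the 1/24 allotted to Akira's branch passes to Akira's issue by representation.
The 1/24 is divided into 3 equal shares of 1/72 among Yori, Yoshiko, Takeshi.
Yori is living and takes 1/72.
Yoshiko is living and takes 1/72.
Takeshi is living and takes 1/72.

Daichi 1/18; Junko 1/24; Kaede 1/18; Kenji 2/3; Midori 1/24; Sachiko 1/18; Satoshi 1/24; Takeshi 1/72; Yori 1/72; Yoshiko 1/72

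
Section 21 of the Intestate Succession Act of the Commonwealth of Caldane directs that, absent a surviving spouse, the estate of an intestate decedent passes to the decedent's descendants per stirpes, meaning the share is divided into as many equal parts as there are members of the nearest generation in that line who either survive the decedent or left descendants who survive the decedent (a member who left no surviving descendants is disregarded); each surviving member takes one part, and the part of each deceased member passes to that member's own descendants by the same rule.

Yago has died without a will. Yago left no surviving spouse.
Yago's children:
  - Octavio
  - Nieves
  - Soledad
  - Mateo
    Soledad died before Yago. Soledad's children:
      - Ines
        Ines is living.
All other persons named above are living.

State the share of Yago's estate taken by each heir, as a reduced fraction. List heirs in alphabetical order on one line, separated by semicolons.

Ines 1/4; Mateo 1/4; Nieves 1/4; Octavio 1/4

There is no surviving spouse, so the entire estate passes to Yago's descendants per stirpes.
The estate is divided into 4 equal shares of 1/4 among Octavio, Nieves, Soledad, Mateo.
Octavio is living and takes 1/4.
Nieves is living and takes 1/4.
Soledad predeceased; the 1/4 allotted to Soledad's branch passes to Soledad's issue by representation.
Ines is the sole taker at this level and receives the full 1/4.
Mateo is living and takes 1/4.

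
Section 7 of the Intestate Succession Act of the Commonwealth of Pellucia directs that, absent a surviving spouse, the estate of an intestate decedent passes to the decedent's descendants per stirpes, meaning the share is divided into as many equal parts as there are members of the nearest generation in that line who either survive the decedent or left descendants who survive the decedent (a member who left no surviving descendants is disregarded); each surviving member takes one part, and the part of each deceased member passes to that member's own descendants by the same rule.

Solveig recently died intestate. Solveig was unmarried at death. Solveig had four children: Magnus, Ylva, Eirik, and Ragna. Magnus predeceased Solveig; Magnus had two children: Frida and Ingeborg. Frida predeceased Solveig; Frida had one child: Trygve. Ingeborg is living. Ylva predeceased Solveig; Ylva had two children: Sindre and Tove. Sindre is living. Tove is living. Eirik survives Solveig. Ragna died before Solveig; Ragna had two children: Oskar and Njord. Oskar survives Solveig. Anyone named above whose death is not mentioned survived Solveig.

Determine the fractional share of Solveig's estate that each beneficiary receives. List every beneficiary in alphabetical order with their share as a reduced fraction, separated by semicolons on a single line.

There is no surviving spouse, so the entire estate passes to Solveig's descendants per stirpes.
The estate is divided into 4 equal shares of 1/4 among Magnus, Ylva, Eirik, Ragna.
Magnus predeceased; the 1/4 allotted to Magnus's branch passes to Magnus's issue by representation.
The 1/4 is divided into 2 equal shares of 1/8 among Frida, Ingeborg.
Frida predeceased; the 1/8 allotted to Frida's branch passes to Frida's issue by representation.
Trygve is the sole taker at this level and receives the full 1/8.
Ingeborg is living and takes 1/8.
Ylva predeceased; the 1/4 allotted to Ylva's branch passes to Ylva's issue by representation.
The 1/4 is divided into 2 equal shares of 1/8 among Sindre, Tove.
Sindre is living and takes 1/8.
Tove is living and takes 1/8.
Eirik is living and takes 1/4.
Ragna predeceased; the 1/4 allotted to Ragna's branch passes to Ragna's issue by representation.
The 1/4 is divided into 2 equal shares of 1/8 among Oskar, Njord.
Oskar is living and takes 1/8.
Njord is living and takes 1/8.

Eirik 1/4; Ingeborg 1/8; Njord 1/8; Oskar 1/8; Sindre 1/8; Tove 1/8; Trygve 1/8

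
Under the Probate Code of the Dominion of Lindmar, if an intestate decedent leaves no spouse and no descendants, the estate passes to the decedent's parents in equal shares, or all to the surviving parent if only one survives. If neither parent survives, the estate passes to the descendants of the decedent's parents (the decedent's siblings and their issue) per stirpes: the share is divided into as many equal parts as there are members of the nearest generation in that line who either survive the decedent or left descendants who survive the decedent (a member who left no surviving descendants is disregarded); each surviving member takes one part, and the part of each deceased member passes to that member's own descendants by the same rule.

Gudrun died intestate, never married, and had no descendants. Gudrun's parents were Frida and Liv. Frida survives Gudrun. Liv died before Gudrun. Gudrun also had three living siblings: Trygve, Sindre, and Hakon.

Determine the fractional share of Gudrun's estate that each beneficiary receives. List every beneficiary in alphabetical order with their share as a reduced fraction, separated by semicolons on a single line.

Only one parent, Frida, survives, so Frida takes the entire estate. The siblings take nothing because a surviving parent has priority.

Frida 1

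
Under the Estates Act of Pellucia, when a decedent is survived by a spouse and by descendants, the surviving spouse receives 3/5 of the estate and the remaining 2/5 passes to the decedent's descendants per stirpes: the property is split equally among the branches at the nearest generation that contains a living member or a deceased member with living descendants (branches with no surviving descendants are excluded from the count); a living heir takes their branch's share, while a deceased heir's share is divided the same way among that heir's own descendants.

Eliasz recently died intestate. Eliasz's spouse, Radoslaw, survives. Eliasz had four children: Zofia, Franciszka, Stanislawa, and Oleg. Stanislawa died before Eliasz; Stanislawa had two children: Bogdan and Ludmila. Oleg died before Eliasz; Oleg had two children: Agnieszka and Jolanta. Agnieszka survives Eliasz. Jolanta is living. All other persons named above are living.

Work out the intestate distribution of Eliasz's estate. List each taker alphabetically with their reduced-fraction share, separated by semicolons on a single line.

Radoslaw, as surviving spouse, takes 3/5.
The remaining 2/5 passes to Eliasz's descendants per stirpes.
The 2/5 is divided into 4 equal shares of 1/10 among Zofia, Franciszka, Stanislawa, Oleg.
Zofia is living and takes 1/10.
Franciszka is living and takes 1/10.
Stanislawa predeceased; the 1/10 allotted to Stanislawa's branch passes to Stanislawa's issue by representation.
The 1/10 is divided into 2 equal shares of 1/20 among Bogdan, Ludmila.
Bogdan is living and takes 1/20.
Ludmila is living and takes 1/20.
Oleg predeceased; the 1/10 allotted to Oleg's branch passes to Oleg's issue by representation.
The 1/10 is divided into 2 equal shares of 1/20 among Agnieszka, Jolanta.
Agnieszka is living and takes 1/20.
Jolanta is living and takes 1/20.

Agnieszka 1/20; Bogdan 1/20; Franciszka 1/10; Jolanta 1/20; Ludmila 1/20; Radoslaw 3/5; Zofia 1/10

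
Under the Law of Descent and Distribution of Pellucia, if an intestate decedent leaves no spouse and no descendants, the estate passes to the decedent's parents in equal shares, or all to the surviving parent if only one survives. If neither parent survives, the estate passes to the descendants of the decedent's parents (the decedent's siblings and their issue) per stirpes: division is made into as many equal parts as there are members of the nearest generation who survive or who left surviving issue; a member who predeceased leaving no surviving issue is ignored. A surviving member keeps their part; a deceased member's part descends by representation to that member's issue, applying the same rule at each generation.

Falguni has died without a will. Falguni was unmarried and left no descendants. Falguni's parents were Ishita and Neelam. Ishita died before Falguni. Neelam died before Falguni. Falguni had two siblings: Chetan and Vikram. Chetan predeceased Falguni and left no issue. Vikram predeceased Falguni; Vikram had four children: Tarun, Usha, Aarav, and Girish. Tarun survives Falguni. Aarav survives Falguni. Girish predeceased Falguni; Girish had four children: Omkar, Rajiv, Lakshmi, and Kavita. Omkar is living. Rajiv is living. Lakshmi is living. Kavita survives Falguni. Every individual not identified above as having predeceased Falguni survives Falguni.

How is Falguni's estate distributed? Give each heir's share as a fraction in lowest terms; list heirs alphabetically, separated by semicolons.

Aarav 1/4; Kavita 1/16; Lakshmi 1/16; Omkar 1/16; Rajiv 1/16; Tarun 1/4; Usha 1/4

Neither parent survives and there are no descendants, so the estate passes to Falguni's siblings and their issue per stirpes.
Chetan left no surviving issue, so that branch lapses and is disregarded.
Vikram's line is the sole branch at this level, so the full 1 passes to Vikram's issue by representation.
The estate is divided into 4 equal shares of 1/4 among Tarun, Usha, Aarav, Girish.
Tarun is living and takes 1/4.
Usha is living and takes 1/4.
Aarav is living and takes 1/4.
Girish predeceased; the 1/4 allotted to Girish's branch passes to Girish's issue by representation.
The 1/4 is divided into 4 equal shares of 1/16 among Omkar, Rajiv, Lakshmi, Kavita.
Omkar is living and takes 1/16.
Rajiv is living and takes 1/16.
Lakshmi is living and takes 1/16.
Kavita is living and takes 1/16.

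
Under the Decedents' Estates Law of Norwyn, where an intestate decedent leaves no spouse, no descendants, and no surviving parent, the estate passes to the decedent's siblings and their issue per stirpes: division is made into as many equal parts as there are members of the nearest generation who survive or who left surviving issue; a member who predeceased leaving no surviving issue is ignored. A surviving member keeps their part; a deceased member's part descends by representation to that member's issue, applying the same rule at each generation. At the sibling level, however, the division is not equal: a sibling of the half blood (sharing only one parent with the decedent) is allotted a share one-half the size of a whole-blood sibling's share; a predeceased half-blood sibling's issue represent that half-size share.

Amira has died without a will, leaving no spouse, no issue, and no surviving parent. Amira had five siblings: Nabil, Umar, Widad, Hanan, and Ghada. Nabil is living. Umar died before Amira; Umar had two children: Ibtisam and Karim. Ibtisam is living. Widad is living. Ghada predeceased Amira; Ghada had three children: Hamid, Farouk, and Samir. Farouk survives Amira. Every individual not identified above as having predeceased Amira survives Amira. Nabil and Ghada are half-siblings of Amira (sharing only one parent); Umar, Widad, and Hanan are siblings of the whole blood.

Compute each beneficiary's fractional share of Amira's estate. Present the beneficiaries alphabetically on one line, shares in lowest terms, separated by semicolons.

Farouk 1/24; Hamid 1/24; Hanan 1/4; Ibtisam 1/8; Karim 1/8; Nabil 1/8; Samir 1/24; Widad 1/4

No spouse, descendants, or parent survives, so the estate passes to Amira's siblings per stirpes.
Half-blood siblings count for one-half the weight of whole-blood siblings at the initial division.
Dividing 1 in proportion to weights (total weight 4): Nabil (weight 1/2) → 1/8; Umar (weight 1) → 1/4; Widad (weight 1) → 1/4; Hanan (weight 1) → 1/4; Ghada (weight 1/2) → 1/8.
Nabil is living and takes 1/8.
Umar predeceased; the 1/4 allotted to Umar's branch passes to Umar's issue by representation.
The 1/4 is divided into 2 equal shares of 1/8 among Ibtisam, Karim.
Ibtisam is living and takes 1/8.
Karim is living and takes 1/8.
Widad is living and takes 1/4.
Hanan is living and takes 1/4.
Ghada predeceased; the 1/8 allotted to Ghada's branch passes to Ghada's issue by representation.
The 1/8 is divided into 3 equal shares of 1/24 among Hamid, Farouk, Samir.
Hamid is living and takes 1/24.
Farouk is living and takes 1/24.
Samir is living and takes 1/24.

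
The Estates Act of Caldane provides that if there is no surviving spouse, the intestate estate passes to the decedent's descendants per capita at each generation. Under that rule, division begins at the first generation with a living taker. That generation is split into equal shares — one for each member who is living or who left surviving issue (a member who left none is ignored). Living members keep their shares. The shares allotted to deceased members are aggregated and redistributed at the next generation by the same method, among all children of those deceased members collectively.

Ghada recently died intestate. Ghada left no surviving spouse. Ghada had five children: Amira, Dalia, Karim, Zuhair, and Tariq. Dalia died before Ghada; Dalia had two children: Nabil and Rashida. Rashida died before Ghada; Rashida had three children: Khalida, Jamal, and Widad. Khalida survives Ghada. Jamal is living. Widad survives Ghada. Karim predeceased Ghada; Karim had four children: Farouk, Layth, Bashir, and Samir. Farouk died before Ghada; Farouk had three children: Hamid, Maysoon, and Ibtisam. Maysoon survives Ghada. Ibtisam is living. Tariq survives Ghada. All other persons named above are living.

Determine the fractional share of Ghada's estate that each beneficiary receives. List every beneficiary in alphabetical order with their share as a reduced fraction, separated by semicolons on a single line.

Amira 1/5; Bashir 1/15; Hamid 1/45; Ibtisam 1/45; Jamal 1/45; Khalida 1/45; Layth 1/15; Maysoon 1/45; Nabil 1/15; Samir 1/15; Tariq 1/5; Widad 1/45; Zuhair 1/5

There is no surviving spouse, so the entire estate passes to Ghada's descendants per capita at each generation.
At generation 1 (Amira, Dalia, Karim, Zuhair, Tariq) there are 5 shares of (1)/5 = 1/5 each.
Living: Amira, Zuhair, and Tariq — each takes 1/5.
Deceased: Dalia and Karim. Their combined 2/5 is pooled and carried to generation 2.
At generation 2 (Nabil, Rashida, Farouk, Layth, Bashir, Samir) there are 6 shares of (2/5)/6 = 1/15 each.
Living: Nabil, Layth, Bashir, and Samir — each takes 1/15.
Deceased: Rashida and Farouk. Their combined 2/15 is pooled and carried to generation 3.
At generation 3 (Khalida, Jamal, Widad, Hamid, Maysoon, Ibtisam) there are 6 shares of (2/15)/6 = 1/45 each.
Living: Khalida, Jamal, Widad, Hamid, Maysoon, and Ibtisam — each takes 1/45.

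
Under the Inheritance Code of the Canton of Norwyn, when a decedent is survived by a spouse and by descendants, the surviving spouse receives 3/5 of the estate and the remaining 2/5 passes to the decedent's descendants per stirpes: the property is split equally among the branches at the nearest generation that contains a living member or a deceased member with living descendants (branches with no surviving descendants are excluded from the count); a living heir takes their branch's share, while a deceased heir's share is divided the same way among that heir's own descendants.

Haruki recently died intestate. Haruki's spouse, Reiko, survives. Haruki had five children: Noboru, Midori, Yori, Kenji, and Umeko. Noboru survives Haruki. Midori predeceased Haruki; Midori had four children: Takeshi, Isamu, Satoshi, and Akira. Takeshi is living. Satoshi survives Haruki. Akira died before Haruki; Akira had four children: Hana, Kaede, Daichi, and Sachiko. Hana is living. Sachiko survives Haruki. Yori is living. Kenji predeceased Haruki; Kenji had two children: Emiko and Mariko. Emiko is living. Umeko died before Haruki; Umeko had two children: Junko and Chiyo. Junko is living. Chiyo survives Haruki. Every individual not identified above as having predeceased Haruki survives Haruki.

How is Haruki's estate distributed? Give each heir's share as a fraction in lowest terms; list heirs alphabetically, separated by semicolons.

Reiko, as surviving spouse, takes 3/5.
The remaining 2/5 passes to Haruki's descendants per stirpes.
The 2/5 is divided into 5 equal shares of 2/25 among Noboru, Midori, Yori, Kenji, Umeko.
Noboru is living and takes 2/25.
Midori predeceased; the 2/25 allotted to Midori's branch passes to Midori's issue by representation.
The 2/25 is divided into 4 equal shares of 1/50 among Takeshi, Isamu, Satoshi, Akira.
Takeshi is living and takes 1/50.
Isamu is living and takes 1/50.
Satoshi is living and takes 1/50.
Akira predeceased; the 1/50 allotted to Akira's branch passes to Akira's issue by representation.
The 1/50 is divided into 4 equal shares of 1/200 among Hana, Kaede, Daichi, Sachiko.
Hana is living and takes 1/200.
Kaede is living and takes 1/200.
Daichi is living and takes 1/200.
Sachiko is living and takes 1/200.
Yori is living and takes 2/25.
Kenji predeceased; the 2/25 allotted to Kenji's branch passes to Kenji's issue by representation.
The 2/25 is divided into 2 equal shares of 1/25 among Emiko, Mariko.
Emiko is living and takes 1/25.
Mariko is living and takes 1/25.
Umeko predeceased; the 2/25 allotted to Umeko's branch passes to Umeko's issue by representation.
The 2/25 is divided into 2 equal shares of 1/25 among Junko, Chiyo.
Junko is living and takes 1/25.
Chiyo is living and takes 1/25.

Chiyo 1/25; Daichi 1/200; Emiko 1/25; Hana 1/200; Isamu 1/50; Junko 1/25; Kaede 1/200; Mariko 1/25; Noboru 2/25; Reiko 3/5; Sachiko 1/200; Satoshi 1/50; Takeshi 1/50; Yori 2/25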